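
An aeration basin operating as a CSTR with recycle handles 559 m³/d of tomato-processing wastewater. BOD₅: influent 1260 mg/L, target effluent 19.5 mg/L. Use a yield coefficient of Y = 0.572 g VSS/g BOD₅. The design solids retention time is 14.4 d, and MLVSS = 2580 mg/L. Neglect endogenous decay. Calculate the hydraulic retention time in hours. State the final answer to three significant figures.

Biomass mass balance (decay neglected): V·X = Y·Q·(S₀ − S)·θ_c, so V = 0.572 × 559 × (1260 − 19.5) × 14.4 / 2580 = 2214 m³.
τ = V/Q = 2214/559 = 3.960 d, or 95.05 h.

τ ≈ 95.0 h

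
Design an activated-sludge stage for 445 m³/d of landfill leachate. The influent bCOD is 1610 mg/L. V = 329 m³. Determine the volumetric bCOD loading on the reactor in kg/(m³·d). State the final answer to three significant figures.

L_v = Q S₀ / V = 445 × 1610 × 10⁻³ / 329.0 = 2.178 kg/(m³·d).

L_v ≈ 2.18 kg bCOD/(m³·d)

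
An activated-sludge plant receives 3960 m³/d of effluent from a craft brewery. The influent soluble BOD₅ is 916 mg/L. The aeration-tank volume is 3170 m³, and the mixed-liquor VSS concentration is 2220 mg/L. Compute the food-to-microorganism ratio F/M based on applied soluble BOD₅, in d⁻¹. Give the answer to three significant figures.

F/M = applied load / biomass = Q·S₀/(V·X) = 3960 × 916 / (3170 × 2220) = 0.5154 d⁻¹.

F/M ≈ 0.515 d⁻¹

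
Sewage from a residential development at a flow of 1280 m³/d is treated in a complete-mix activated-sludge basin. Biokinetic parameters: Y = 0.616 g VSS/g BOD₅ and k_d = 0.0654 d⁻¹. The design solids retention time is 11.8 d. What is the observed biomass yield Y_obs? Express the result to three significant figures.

The observed yield is Y_obs = Y/(1 + k_d·θ_c) = 0.616 / (1 + 0.0654 × 11.8) = 0.616 / 1.772 = 0.3477 g VSS per g BOD₅ removed.

Y_obs ≈ 0.348 g VSS/g BOD₅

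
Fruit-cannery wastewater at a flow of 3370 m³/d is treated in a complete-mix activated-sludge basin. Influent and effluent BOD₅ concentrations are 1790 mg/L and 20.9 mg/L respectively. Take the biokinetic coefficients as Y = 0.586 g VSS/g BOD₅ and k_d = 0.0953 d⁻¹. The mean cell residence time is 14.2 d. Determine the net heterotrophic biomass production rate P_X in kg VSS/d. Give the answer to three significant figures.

The observed yield is Y_obs = Y/(1 + k_d·θ_c) = 0.586 / (1 + 0.0953 × 14.2) = 0.586 / 2.353 = 0.2490 g VSS per g BOD₅ removed.
Q·(S₀ − S) = 3370 × (1790 − 20.9) × 10⁻³ = 5962 kg/d removed.
So the net sludge growth is P_X = 0.2490 × 5962 = 1485 kg VSS/d.

P_X ≈ 1480 kg VSS/d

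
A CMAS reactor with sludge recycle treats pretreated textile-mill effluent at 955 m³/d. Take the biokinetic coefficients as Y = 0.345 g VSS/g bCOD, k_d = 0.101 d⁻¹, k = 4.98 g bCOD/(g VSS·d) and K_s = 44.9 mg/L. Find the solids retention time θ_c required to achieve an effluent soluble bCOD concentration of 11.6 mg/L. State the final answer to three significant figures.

From 1/θ_c = Y·k·S/(K_s + S) − k_d: Y·k·S/(K_s+S) = 0.345 × 4.98 × 11.6 / (44.9 + 11.6) = 0.3527 d⁻¹.
θ_c = 1/(μ − k_d) = 1/(0.3527 − 0.101) = 1/0.2517 = 3.972 d.

θ_c ≈ 3.97 d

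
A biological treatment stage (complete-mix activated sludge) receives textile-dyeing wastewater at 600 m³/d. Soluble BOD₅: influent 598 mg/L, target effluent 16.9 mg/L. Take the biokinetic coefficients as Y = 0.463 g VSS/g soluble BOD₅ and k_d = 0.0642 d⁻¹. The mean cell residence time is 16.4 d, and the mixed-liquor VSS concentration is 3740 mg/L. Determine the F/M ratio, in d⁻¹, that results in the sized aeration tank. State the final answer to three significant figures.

F/M ≈ 0.278 d⁻¹

From the SRT design equation V = Y Q (S₀−S) θ_c / [X (1 + k_d θ_c)] = 0.463 × 600 × (598 − 16.9) × 16.4 / [3740 × (1 + 0.0642 × 16.4)] = 2.65×10^6 / 7678 = 344.8 m³.
F/M = applied load / biomass = Q·S₀/(V·X) = 600 × 598 / (344.8 × 3740) = 0.2782 d⁻¹.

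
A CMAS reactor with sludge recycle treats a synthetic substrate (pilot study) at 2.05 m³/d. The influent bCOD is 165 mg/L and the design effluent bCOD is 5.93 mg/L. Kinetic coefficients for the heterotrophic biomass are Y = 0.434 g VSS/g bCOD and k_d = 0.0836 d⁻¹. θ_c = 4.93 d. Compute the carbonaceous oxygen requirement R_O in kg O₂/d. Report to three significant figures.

R_O ≈ 0.184 kg O₂/d

Y_obs = Y / (1 + k_d θ_c) = 0.434 / (1 + 0.0836 × 4.93) = 0.434 / 1.412 = 0.3073.
ΔS = 165 − 5.93 = 159.1 mg/L, so the substrate removal rate is 2.05 × 159.1/1000 = 0.3261 kg bCOD/d.
Biomass synthesised: P_X = Y_obs × 0.3261 = 0.1002 kg VSS/d.
R_O = Q·ΔS − 1.42 P_X = 0.3261 − 0.1423 = 0.1838 kg O₂/d.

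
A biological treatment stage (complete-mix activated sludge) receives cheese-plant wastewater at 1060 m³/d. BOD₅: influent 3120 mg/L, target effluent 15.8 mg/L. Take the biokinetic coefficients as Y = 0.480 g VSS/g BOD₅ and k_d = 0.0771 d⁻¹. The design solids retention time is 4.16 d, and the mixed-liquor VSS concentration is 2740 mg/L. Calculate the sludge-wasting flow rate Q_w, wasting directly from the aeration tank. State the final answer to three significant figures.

Q_w ≈ 436 m³/d

From the SRT design equation V = Y Q (S₀−S) θ_c / [X (1 + k_d θ_c)] = 0.480 × 1060 × (3120 − 15.8) × 4.16 / [2740 × (1 + 0.0771 × 4.16)] = 6.57×10^6 / 3619 = 1816 m³.
With mixed-liquor wasting, θ_c = V/Q_w, so Q_w = V/θ_c = 1816/4.16 = 436.4 m³/d.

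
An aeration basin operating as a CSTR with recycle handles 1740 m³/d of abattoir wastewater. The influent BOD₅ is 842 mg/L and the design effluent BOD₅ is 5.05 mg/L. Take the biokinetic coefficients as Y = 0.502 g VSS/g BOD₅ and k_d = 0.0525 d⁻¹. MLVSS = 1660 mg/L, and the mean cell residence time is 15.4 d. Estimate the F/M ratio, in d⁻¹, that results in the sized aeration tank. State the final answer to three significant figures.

Steady-state biomass mass balance: V·X·(1 + k_d·θ_c) = Y·Q·(S₀ − S)·θ_c, so V = 0.502 × 1740 × (842 − 5.05) × 15.4 / [1660 × (1 + 0.0525 × 15.4)] = 1.13×10^7 / 3002 = 3750 m³.
Food-to-microorganism ratio F/M = Q S₀ / (V X) = 1740 × 842 / (3750 × 1660) = 0.2353 d⁻¹.

F/M ≈ 0.235 d⁻¹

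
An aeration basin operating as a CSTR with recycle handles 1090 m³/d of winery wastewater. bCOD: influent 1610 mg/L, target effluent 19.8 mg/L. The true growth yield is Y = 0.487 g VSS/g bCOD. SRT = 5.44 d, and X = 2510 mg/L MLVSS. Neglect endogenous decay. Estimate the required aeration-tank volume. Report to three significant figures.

V ≈ 1830 m³

With k_d = 0 the design equation reduces to V = Y Q (S₀−S) θ_c / X = 0.487 × 1090 × (1610 − 19.8) × 5.44 / 2510 = 1829 m³.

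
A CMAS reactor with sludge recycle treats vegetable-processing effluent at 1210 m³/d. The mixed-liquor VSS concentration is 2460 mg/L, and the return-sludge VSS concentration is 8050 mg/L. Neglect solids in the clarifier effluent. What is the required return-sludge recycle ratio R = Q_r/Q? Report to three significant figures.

R ≈ 0.440

R = Q_r/Q = X/(X_r − X) = 2460 / (8050 − 2460) = 0.4401.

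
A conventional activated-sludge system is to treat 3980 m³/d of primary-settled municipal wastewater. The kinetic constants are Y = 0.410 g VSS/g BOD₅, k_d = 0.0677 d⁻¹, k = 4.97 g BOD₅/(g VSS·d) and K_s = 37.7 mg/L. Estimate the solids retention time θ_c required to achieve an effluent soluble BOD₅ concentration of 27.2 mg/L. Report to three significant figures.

θ_c ≈ 1.27 d

Specific growth rate at S = 27.2 mg/L: μ = YkS/(K_s+S) = 0.410·4.97·27.2/(37.7+27.2) = 0.8540 d⁻¹.
Then 1/θ_c = μ − k_d = 0.8540 − 0.0677 = 0.7863 d⁻¹, giving θ_c = 1.272 d.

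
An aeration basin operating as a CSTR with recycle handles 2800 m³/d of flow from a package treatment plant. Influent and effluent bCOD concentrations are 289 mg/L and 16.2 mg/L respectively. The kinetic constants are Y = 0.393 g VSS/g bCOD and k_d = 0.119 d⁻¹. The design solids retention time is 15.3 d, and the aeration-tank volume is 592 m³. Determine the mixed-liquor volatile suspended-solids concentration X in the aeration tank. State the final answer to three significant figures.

Solving the biomass balance for X: X = Y Q (S₀−S) θ_c / [V (1+k_d θ_c)] = 0.393 × 2800 × (289 − 16.2) × 15.3 / [592 × (1 + 0.119 × 15.3)] = 2750 mg/L.

X ≈ 2750 mg/L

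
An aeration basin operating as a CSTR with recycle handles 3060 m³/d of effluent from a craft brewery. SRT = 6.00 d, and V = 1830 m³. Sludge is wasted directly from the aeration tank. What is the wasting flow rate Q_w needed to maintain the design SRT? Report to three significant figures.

Q_w ≈ 305 m³/d

Wasting from the aeration tank: Q_w = V / θ_c = 1830 / 6.00 = 305.0 m³/d.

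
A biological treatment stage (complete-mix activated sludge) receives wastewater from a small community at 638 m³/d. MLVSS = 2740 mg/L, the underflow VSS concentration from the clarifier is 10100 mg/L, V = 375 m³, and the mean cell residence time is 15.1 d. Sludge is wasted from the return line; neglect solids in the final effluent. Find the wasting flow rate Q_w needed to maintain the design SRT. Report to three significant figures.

Wasting from the return line (neglecting effluent solids): Q_w = V·X / (θ_c·X_r) = 375.0 × 2740 / (15.1 × 10100) = 6.737 m³/d.

Q_w ≈ 6.74 m³/d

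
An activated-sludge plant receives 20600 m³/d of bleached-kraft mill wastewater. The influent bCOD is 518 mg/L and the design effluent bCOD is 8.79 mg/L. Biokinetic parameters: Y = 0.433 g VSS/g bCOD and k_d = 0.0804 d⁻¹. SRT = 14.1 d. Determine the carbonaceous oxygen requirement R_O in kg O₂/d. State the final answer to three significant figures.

R_O ≈ 7470 kg O₂/d

Y_obs = Y / (1 + k_d θ_c) = 0.433 / (1 + 0.0804 × 14.1) = 0.433 / 2.134 = 0.2029.
Q·(S₀ − S) = 20600 × (518 − 8.79) × 10⁻³ = 10490 kg/d removed.
Biomass synthesised: P_X = Y_obs × 10490 = 2129 kg VSS/d.
R_O = Q·(S₀ − S) − 1.42·P_X = 10490 − 1.42 × 2129 = 7467 kg O₂/d.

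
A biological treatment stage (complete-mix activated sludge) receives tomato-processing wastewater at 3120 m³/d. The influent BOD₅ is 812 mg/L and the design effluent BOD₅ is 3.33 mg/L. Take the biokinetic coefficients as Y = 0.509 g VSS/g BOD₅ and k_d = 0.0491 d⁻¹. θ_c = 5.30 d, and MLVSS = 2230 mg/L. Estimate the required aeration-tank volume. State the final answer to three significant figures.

From the SRT design equation V = Y Q (S₀−S) θ_c / [X (1 + k_d θ_c)] = 0.509 × 3120 × (812 − 3.33) × 5.30 / [2230 × (1 + 0.0491 × 5.30)] = 6.81×10^6 / 2810 = 2422 m³.

V ≈ 2420 m³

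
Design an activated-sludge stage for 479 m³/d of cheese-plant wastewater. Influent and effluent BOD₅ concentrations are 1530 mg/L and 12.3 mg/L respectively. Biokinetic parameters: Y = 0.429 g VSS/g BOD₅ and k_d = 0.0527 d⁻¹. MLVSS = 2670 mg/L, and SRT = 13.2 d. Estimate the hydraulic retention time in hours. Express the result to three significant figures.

Steady-state biomass mass balance: V·X·(1 + k_d·θ_c) = Y·Q·(S₀ − S)·θ_c, so V = 0.429 × 479 × (1530 − 12.3) × 13.2 / [2670 × (1 + 0.0527 × 13.2)] = 4.12×10^6 / 4527 = 909.3 m³.
Hydraulic retention time τ = V/Q = 909.3 / 479 = 1.898 d = 45.56 h.

τ ≈ 45.6 h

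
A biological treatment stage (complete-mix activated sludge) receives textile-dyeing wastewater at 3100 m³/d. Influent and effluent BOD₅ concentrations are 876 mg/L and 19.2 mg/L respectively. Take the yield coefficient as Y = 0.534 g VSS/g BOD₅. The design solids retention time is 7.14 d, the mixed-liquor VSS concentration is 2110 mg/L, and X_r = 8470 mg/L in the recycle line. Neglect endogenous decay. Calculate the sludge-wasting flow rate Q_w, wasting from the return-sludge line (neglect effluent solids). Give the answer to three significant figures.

With k_d = 0 the design equation reduces to V = Y Q (S₀−S) θ_c / X = 0.534 × 3100 × (876 − 19.2) × 7.14 / 2110 = 4800 m³.
θ_c = V·X/(Q_w·X_r) when wasting from the recycle, so Q_w = V·X/(θ_c·X_r) = 4800 × 2110 / (7.14 × 8470) = 167.5 m³/d.

Q_w ≈ 167 m³/d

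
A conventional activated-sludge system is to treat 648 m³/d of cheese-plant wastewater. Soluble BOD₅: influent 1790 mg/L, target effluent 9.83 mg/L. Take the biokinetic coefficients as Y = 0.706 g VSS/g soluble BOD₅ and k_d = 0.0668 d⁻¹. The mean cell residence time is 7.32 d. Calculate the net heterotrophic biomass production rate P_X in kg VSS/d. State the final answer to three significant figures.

P_X ≈ 547 kg VSS/d

The observed yield is Y_obs = Y/(1 + k_d·θ_c) = 0.706 / (1 + 0.0668 × 7.32) = 0.706 / 1.489 = 0.4742 g VSS per g soluble BOD₅ removed.
Q·(S₀ − S) = 648 × (1790 − 9.83) × 10⁻³ = 1154 kg/d removed.
So the net sludge growth is P_X = 0.4742 × 1154 = 547.0 kg VSS/d.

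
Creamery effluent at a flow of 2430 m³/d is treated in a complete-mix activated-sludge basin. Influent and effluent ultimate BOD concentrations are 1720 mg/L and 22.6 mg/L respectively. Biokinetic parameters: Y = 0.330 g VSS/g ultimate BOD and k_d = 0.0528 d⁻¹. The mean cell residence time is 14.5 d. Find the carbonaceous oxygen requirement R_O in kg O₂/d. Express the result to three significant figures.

R_O ≈ 3030 kg O₂/d

Correct the yield for decay: Y_obs = Y/(1 + k_d θ_c) = 0.330 / (1 + 0.0528 × 14.5) = 0.330 / 1.766 = 0.1869.
Q·(S₀ − S) = 2430 × (1720 − 22.6) × 10⁻³ = 4125 kg/d removed.
Biomass synthesised: P_X = Y_obs × 4125 = 770.9 kg VSS/d.
R_O = Q·(S₀ − S) − 1.42·P_X = 4125 − 1.42 × 770.9 = 3030 kg O₂/d.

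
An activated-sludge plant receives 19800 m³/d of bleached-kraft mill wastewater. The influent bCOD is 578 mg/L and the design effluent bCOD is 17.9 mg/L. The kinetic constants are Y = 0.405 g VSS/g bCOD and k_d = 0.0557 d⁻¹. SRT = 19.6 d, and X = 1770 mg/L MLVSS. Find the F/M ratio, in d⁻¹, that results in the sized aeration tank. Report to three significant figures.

Steady-state biomass mass balance: V·X·(1 + k_d·θ_c) = Y·Q·(S₀ − S)·θ_c, so V = 0.405 × 19800 × (578 − 17.9) × 19.6 / [1770 × (1 + 0.0557 × 19.6)] = 8.8×10^7 / 3702 = 23777 m³.
F/M = applied load / biomass = Q·S₀/(V·X) = 19800 × 578 / (23777 × 1770) = 0.2719 d⁻¹.

F/M ≈ 0.272 d⁻¹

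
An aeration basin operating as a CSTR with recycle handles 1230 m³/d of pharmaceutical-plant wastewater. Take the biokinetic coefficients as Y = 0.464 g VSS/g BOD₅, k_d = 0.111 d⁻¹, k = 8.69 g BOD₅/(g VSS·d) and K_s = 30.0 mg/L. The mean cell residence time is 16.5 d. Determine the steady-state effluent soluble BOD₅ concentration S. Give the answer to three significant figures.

S ≈ 1.33 mg/L

From the Monod/SRT balance for a CMAS, S = K_s·(1+k_d θ_c)/[θ_c·(Y k − k_d) − 1] = 30.0 × (1 + 0.111 × 16.5) / [16.5 × (0.464 × 8.69 − 0.111) − 1] = 84.95 / 63.70 = 1.334 mg/L.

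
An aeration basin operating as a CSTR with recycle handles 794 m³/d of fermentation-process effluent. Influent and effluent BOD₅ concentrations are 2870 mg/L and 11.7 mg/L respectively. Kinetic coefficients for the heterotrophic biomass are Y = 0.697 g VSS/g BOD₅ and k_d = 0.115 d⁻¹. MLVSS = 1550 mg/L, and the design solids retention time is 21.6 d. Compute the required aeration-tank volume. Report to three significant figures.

V ≈ 6330 m³

Steady-state biomass mass balance: V·X·(1 + k_d·θ_c) = Y·Q·(S₀ − S)·θ_c, so V = 0.697 × 794 × (2870 − 11.7) × 21.6 / [1550 × (1 + 0.115 × 21.6)] = 3.42×10^7 / 5400 = 6327 m³.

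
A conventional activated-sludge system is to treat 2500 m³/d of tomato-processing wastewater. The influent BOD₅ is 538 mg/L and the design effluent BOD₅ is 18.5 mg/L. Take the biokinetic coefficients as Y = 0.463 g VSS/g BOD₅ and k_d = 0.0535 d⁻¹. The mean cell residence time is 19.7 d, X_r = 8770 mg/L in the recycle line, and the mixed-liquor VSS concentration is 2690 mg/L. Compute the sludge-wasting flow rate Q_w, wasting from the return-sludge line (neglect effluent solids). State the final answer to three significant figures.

Steady-state biomass mass balance: V·X·(1 + k_d·θ_c) = Y·Q·(S₀ − S)·θ_c, so V = 0.463 × 2500 × (538 − 18.5) × 19.7 / [2690 × (1 + 0.0535 × 19.7)] = 1.18×10^7 / 5525 = 2144 m³.
θ_c = V·X/(Q_w·X_r) when wasting from the recycle, so Q_w = V·X/(θ_c·X_r) = 2144 × 2690 / (19.7 × 8770) = 33.38 m³/d.

Q_w ≈ 33.4 m³/d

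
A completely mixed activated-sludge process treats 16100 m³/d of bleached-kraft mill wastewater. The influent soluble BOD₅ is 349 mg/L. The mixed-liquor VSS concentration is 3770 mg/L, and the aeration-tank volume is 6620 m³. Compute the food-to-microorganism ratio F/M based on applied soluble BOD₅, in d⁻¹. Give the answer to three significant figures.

F/M ≈ 0.225 d⁻¹

F/M = Q·S₀ / (V·X) = 16100 × 349 / (6620 × 3770) = 0.2251 g soluble BOD₅·(g VSS·d)⁻¹.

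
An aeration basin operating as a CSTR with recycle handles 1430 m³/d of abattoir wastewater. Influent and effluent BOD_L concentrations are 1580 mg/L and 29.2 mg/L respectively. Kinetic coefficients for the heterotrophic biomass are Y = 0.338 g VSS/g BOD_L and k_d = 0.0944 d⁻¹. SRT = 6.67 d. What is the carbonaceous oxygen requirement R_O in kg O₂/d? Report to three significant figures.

Y_obs = Y / (1 + k_d θ_c) = 0.338 / (1 + 0.0944 × 6.67) = 0.338 / 1.630 = 0.2074.
Mass of BOD_L removed per day: Q(S₀ − S) = 1430 × 1551 g/m³ = 2218 kg/d.
Biomass synthesised: P_X = Y_obs × 2218 = 460.0 kg VSS/d.
R_O = Q·ΔS − 1.42 P_X = 2218 − 653.1 = 1565 kg O₂/d.

R_O ≈ 1560 kg O₂/d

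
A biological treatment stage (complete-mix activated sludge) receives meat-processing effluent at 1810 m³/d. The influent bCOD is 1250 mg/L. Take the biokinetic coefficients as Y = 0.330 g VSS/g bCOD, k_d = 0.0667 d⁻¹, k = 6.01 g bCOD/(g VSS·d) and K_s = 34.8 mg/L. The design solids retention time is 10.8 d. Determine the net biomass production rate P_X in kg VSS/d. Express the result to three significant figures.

P_X ≈ 433 kg VSS/d

From the Monod/SRT balance for a CMAS, S = K_s·(1+k_d θ_c)/[θ_c·(Y k − k_d) − 1] = 34.8 × (1 + 0.0667 × 10.8) / [10.8 × (0.330 × 6.01 − 0.0667) − 1] = 59.87 / 19.70 = 3.039 mg/L.
Correct the yield for decay: Y_obs = Y/(1 + k_d θ_c) = 0.330 / (1 + 0.0667 × 10.8) = 0.330 / 1.720 = 0.1918.
ΔS = 1250 − 3.04 = 1247 mg/L, so the substrate removal rate is 1810 × 1247/1000 = 2257 kg bCOD/d.
Biomass produced: P_X = Y_obs·Q·ΔS = 0.1918 × 2257 ≈ 432.9 kg VSS/d.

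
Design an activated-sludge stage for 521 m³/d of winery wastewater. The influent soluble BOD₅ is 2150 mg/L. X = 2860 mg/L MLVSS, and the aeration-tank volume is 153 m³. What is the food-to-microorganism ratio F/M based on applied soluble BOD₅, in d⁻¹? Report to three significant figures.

Food-to-microorganism ratio F/M = Q S₀ / (V X) = 521 × 2150 / (153.0 × 2860) = 2.560 d⁻¹.

F/M ≈ 2.56 d⁻¹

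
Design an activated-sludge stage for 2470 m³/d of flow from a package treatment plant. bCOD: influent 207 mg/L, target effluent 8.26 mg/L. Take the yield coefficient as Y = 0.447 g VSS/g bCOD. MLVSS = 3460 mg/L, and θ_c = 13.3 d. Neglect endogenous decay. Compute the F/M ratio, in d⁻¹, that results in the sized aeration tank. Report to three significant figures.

F/M ≈ 0.175 d⁻¹

V·X = Y·Q·ΔS·θ_c gives V = 0.447 × 2470 × (207 − 8.26) × 13.3 / 3460 = 843.5 m³.
Food-to-microorganism ratio F/M = Q S₀ / (V X) = 2470 × 207 / (843.5 × 3460) = 0.1752 d⁻¹.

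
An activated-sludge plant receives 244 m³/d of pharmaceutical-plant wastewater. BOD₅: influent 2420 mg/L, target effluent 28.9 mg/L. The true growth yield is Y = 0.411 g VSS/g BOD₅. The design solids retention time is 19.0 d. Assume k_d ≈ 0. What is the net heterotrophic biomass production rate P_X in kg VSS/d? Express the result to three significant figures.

Since k_d ≈ 0, Y_obs = Y = 0.411 g VSS/g BOD₅.
Q·(S₀ − S) = 244 × (2420 − 28.9) × 10⁻³ = 583.4 kg/d removed.
Biomass produced: P_X = Y_obs·Q·ΔS = 0.4110 × 583.4 ≈ 239.8 kg VSS/d.

P_X ≈ 240 kg VSS/d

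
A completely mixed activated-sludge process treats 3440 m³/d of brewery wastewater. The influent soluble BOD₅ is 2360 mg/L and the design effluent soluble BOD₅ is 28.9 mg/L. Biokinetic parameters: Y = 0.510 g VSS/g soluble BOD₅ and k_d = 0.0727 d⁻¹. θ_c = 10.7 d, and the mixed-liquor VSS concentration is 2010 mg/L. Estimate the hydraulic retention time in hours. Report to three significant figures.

τ ≈ 85.4 h

Steady-state biomass mass balance: V·X·(1 + k_d·θ_c) = Y·Q·(S₀ − S)·θ_c, so V = 0.510 × 3440 × (2360 − 28.9) × 10.7 / [2010 × (1 + 0.0727 × 10.7)] = 4.38×10^7 / 3574 = 12245 m³.
HRT = V/Q = 12245 m³ / 3440 m³·d⁻¹ = 3.560 d × 24 = 85.43 h.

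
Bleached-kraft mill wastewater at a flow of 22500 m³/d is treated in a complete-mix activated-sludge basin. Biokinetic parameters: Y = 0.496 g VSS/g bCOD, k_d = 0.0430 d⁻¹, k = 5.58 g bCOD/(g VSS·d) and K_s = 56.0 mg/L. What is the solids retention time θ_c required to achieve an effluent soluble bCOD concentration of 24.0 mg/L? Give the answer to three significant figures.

θ_c ≈ 1.27 d

Specific growth rate at S = 24.0 mg/L: μ = YkS/(K_s+S) = 0.496·5.58·24.0/(56.0+24.0) = 0.8303 d⁻¹.
Then 1/θ_c = μ − k_d = 0.8303 − 0.0430 = 0.7873 d⁻¹, giving θ_c = 1.270 d.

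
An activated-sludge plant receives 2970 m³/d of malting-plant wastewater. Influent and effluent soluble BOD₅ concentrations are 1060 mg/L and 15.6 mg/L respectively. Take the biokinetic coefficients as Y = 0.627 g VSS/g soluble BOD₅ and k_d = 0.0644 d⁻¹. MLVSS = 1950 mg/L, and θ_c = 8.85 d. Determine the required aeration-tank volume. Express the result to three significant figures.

V ≈ 5620 m³

Rearranging the biomass balance for a CMAS with decay, V = Y·Q·ΔS·θ_c / [X·(1+k_d θ_c)] = 0.627 × 2970 × (1060 − 15.6) × 8.85 / [1950 × (1 + 0.0644 × 8.85)] = 1.72×10^7 / 3061 = 5622 m³.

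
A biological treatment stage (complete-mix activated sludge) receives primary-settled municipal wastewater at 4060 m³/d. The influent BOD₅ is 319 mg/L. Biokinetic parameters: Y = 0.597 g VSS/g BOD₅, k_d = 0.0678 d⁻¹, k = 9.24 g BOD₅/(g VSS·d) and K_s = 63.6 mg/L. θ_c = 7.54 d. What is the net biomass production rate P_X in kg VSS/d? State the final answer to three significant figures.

P_X ≈ 508 kg VSS/d

Effluent substrate depends only on kinetics and SRT: S = K_s(1 + k_d θ_c) / [θ_c(Yk − k_d) − 1] = 63.6 × (1 + 0.0678 × 7.54) / [7.54 × (0.597 × 9.24 − 0.0678) − 1] = 96.11 / 40.08 = 2.398 mg/L.
Observed yield with endogenous decay: Y_obs = Y / (1 + k_d·θ_c) = 0.597 / (1 + 0.0678 × 7.54) = 0.597 / 1.511 = 0.3950 g VSS/g BOD₅.
Mass of BOD₅ removed per day: Q(S₀ − S) = 4060 × 316.6 g/m³ = 1285 kg/d.
P_X = Y_obs · Q(S₀ − S) = 0.3950 × 1285 = 507.8 kg VSS/d.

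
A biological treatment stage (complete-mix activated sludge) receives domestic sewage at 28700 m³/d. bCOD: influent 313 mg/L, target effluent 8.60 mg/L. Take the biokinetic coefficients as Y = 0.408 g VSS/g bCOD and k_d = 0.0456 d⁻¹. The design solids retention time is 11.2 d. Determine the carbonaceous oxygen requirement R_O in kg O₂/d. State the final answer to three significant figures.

R_O ≈ 5390 kg O₂/d

Correct the yield for decay: Y_obs = Y/(1 + k_d θ_c) = 0.408 / (1 + 0.0456 × 11.2) = 0.408 / 1.511 = 0.2701.
Substrate removed = Q·(S₀ − S) = 28700 m³/d × (313 − 8.60) g/m³ = 8.74×10^6 g/d = 8736 kg/d.
Biomass synthesised: P_X = Y_obs × 8736 = 2359 kg VSS/d.
R_O = Q·ΔS − 1.42 P_X = 8736 − 3350 = 5386 kg O₂/d.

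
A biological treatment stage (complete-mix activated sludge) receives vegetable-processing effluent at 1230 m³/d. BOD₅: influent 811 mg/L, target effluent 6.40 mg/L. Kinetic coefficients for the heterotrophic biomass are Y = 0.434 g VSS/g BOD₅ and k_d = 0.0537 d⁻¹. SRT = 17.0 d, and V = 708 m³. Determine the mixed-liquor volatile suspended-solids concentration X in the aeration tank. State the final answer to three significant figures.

From V·X·(1 + k_d·θ_c) = Y·Q·(S₀ − S)·θ_c: X = 0.434 × 1230 × (811 − 6.40) × 17.0 / [708 × (1 + 0.0537 × 17.0)] = 5391 mg/L.

X ≈ 5390 mg/L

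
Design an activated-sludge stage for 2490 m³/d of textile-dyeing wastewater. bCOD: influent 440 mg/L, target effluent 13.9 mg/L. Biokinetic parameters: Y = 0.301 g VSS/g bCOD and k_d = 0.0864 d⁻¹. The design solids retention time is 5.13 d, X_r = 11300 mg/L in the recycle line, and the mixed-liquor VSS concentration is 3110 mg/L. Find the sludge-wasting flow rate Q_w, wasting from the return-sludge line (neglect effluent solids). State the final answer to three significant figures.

Rearranging the biomass balance for a CMAS with decay, V = Y·Q·ΔS·θ_c / [X·(1+k_d θ_c)] = 0.301 × 2490 × (440 − 13.9) × 5.13 / [3110 × (1 + 0.0864 × 5.13)] = 1.64×10^6 / 4488 = 365.0 m³.
θ_c = V·X/(Q_w·X_r) when wasting from the recycle, so Q_w = V·X/(θ_c·X_r) = 365.0 × 3110 / (5.13 × 11300) = 19.58 m³/d.

Q_w ≈ 19.6 m³/d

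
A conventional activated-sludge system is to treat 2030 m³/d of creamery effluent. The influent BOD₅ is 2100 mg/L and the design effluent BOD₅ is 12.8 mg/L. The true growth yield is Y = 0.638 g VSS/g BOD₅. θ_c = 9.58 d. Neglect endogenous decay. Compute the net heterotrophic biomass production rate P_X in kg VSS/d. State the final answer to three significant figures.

Since k_d ≈ 0, Y_obs = Y = 0.638 g VSS/g BOD₅.
ΔS = 2100 − 12.8 = 2087 mg/L, so the substrate removal rate is 2030 × 2087/1000 = 4237 kg BOD₅/d.
Net biomass production P_X = Y_obs × Q·(S₀ − S) = 0.6380 × 4237 = 2703 kg VSS/d.

P_X ≈ 2700 kg VSS/d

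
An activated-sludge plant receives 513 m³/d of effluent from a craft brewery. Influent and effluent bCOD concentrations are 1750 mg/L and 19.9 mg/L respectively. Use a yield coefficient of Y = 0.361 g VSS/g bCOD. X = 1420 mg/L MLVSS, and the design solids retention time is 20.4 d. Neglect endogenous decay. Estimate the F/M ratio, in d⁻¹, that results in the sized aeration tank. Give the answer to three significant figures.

With k_d = 0 the design equation reduces to V = Y Q (S₀−S) θ_c / X = 0.361 × 513 × (1750 − 19.9) × 20.4 / 1420 = 4603 m³.
F/M = Q·S₀ / (V·X) = 513 × 1750 / (4603 × 1420) = 0.1374 g bCOD·(g VSS·d)⁻¹.

F/M ≈ 0.137 d⁻¹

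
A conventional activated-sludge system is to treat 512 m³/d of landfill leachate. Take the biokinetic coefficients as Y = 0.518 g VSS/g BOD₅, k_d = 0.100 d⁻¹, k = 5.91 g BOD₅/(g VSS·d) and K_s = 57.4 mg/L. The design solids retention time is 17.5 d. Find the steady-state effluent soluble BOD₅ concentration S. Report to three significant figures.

Effluent substrate depends only on kinetics and SRT: S = K_s(1 + k_d θ_c) / [θ_c(Yk − k_d) − 1] = 57.4 × (1 + 0.100 × 17.5) / [17.5 × (0.518 × 5.91 − 0.100) − 1] = 157.8 / 50.82 = 3.106 mg/L.

S ≈ 3.11 mg/L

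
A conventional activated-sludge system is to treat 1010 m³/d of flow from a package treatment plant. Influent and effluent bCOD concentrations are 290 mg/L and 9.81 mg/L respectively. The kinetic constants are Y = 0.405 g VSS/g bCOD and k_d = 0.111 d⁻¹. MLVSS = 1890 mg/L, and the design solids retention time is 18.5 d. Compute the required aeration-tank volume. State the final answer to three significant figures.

V ≈ 367 m³

Steady-state biomass mass balance: V·X·(1 + k_d·θ_c) = Y·Q·(S₀ − S)·θ_c, so V = 0.405 × 1010 × (290 − 9.81) × 18.5 / [1890 × (1 + 0.111 × 18.5)] = 2.12×10^6 / 5771 = 367.4 m³.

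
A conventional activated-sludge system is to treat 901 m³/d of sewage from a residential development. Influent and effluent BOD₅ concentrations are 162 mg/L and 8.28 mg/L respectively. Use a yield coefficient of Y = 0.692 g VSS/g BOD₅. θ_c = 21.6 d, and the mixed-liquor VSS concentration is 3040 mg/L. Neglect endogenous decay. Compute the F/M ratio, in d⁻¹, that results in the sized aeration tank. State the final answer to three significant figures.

With k_d = 0 the design equation reduces to V = Y Q (S₀−S) θ_c / X = 0.692 × 901 × (162 − 8.28) × 21.6 / 3040 = 681.0 m³.
F/M = Q·S₀ / (V·X) = 901 × 162 / (681.0 × 3040) = 0.07051 g BOD₅·(g VSS·d)⁻¹.

F/M ≈ 0.0705 d⁻¹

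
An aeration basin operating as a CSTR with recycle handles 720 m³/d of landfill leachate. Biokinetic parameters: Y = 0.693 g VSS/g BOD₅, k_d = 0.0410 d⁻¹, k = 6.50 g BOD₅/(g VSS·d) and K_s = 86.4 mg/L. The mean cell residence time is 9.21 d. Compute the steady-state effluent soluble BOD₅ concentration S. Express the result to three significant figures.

S ≈ 2.97 mg/L

For a completely mixed reactor with recycle the Lawrence–McCarty relation gives S = K_s·(1 + k_d·θ_c) / [θ_c·(Y·k − k_d) − 1] = 86.4 × (1 + 0.0410 × 9.21) / [9.21 × (0.693 × 6.50 − 0.0410) − 1] = 119.0 / 40.11 = 2.968 mg/L.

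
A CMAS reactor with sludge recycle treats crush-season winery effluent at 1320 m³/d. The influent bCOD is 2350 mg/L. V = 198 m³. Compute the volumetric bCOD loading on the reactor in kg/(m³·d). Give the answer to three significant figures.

L_v ≈ 15.7 kg bCOD/(m³·d)

Volumetric loading L_v = Q·S₀ / V = 1320 × 2350 g/m³ / 198.0 m³ = 15667 g/(m³·d) = 15.67 kg bCOD/(m³·d).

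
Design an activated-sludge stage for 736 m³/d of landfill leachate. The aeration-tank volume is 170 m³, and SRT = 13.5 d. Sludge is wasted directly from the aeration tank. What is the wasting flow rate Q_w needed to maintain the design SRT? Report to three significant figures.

With mixed-liquor wasting, θ_c = V/Q_w, so Q_w = V/θ_c = 170.0/13.5 = 12.59 m³/d.

Q_w ≈ 12.6 m³/d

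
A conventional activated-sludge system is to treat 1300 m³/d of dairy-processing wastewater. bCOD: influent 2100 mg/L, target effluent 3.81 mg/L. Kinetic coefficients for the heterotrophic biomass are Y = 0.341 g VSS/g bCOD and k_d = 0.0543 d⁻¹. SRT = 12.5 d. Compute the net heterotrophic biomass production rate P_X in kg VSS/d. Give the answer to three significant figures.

P_X ≈ 554 kg VSS/d

Observed yield with endogenous decay: Y_obs = Y / (1 + k_d·θ_c) = 0.341 / (1 + 0.0543 × 12.5) = 0.341 / 1.679 = 0.2031 g VSS/g bCOD.
Q·(S₀ − S) = 1300 × (2100 − 3.81) × 10⁻³ = 2725 kg/d removed.
Biomass produced: P_X = Y_obs·Q·ΔS = 0.2031 × 2725 ≈ 553.5 kg VSS/d.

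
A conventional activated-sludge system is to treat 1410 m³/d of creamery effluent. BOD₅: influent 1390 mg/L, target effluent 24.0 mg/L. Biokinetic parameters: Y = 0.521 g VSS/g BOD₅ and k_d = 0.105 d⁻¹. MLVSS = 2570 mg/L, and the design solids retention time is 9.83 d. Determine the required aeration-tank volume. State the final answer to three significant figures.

Rearranging the biomass balance for a CMAS with decay, V = Y·Q·ΔS·θ_c / [X·(1+k_d θ_c)] = 0.521 × 1410 × (1390 − 24.0) × 9.83 / [2570 × (1 + 0.105 × 9.83)] = 9.86×10^6 / 5223 = 1889 m³.

V ≈ 1890 m³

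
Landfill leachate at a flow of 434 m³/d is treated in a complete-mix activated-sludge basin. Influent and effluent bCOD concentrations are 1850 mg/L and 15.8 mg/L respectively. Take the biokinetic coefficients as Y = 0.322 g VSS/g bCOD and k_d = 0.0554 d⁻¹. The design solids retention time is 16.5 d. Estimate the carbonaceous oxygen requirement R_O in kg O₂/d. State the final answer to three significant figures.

Correct the yield for decay: Y_obs = Y/(1 + k_d θ_c) = 0.322 / (1 + 0.0554 × 16.5) = 0.322 / 1.914 = 0.1682.
Mass of bCOD removed per day: Q(S₀ − S) = 434 × 1834 g/m³ = 796.0 kg/d.
P_X = Y_obs·Q·(S₀ − S) = 0.1682 × 796.0 = 133.9 kg VSS/d.
R_O = Q·ΔS − 1.42 P_X = 796.0 − 190.2 = 605.9 kg O₂/d.

R_O ≈ 606 kg O₂/d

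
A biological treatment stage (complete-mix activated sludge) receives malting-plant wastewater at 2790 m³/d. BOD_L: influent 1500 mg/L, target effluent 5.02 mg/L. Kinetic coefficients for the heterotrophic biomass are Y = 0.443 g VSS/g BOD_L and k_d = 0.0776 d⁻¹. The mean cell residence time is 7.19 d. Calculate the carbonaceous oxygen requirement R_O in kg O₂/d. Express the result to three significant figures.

R_O ≈ 2490 kg O₂/d

Y_obs = Y / (1 + k_d θ_c) = 0.443 / (1 + 0.0776 × 7.19) = 0.443 / 1.558 = 0.2843.
Mass of BOD_L removed per day: Q(S₀ − S) = 2790 × 1495 g/m³ = 4171 kg/d.
Net sludge production P_X = 0.2843 × 4171 = 1186 kg VSS/d.
Carbonaceous O₂ demand = substrate oxidised − cell-mass equivalent = 4171 − 1.42 × 1186 = 2487 kg O₂/d.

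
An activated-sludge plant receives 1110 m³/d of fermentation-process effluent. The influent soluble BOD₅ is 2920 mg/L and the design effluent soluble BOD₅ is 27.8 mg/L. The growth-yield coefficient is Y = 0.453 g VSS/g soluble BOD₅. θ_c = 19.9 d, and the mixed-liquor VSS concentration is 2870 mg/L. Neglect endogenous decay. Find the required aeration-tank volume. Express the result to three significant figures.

V ≈ 10100 m³

V·X = Y·Q·ΔS·θ_c gives V = 0.453 × 1110 × (2920 − 27.8) × 19.9 / 2870 = 10084 m³.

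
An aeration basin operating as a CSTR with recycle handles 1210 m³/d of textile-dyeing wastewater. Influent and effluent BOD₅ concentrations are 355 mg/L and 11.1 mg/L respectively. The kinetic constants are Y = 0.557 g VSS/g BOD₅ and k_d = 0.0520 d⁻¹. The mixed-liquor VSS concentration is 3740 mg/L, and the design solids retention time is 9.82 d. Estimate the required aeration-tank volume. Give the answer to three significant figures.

Steady-state biomass mass balance: V·X·(1 + k_d·θ_c) = Y·Q·(S₀ − S)·θ_c, so V = 0.557 × 1210 × (355 − 11.1) × 9.82 / [3740 × (1 + 0.0520 × 9.82)] = 2.28×10^6 / 5650 = 402.9 m³.

V ≈ 403 m³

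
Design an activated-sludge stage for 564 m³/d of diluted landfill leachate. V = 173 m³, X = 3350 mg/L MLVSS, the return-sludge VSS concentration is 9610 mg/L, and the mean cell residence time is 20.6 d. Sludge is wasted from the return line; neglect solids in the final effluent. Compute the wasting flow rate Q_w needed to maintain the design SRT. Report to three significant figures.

Wasting from the return line (neglecting effluent solids): Q_w = V·X / (θ_c·X_r) = 173.0 × 3350 / (20.6 × 9610) = 2.928 m³/d.

Q_w ≈ 2.93 m³/d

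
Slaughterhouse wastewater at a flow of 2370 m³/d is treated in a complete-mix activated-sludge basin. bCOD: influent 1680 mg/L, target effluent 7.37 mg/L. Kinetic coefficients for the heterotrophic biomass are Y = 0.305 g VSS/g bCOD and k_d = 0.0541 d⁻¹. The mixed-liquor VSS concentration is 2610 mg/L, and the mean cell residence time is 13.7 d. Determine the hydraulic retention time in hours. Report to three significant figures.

τ ≈ 36.9 h

From the SRT design equation V = Y Q (S₀−S) θ_c / [X (1 + k_d θ_c)] = 0.305 × 2370 × (1680 − 7.37) × 13.7 / [2610 × (1 + 0.0541 × 13.7)] = 1.66×10^7 / 4544 = 3645 m³.
HRT = V/Q = 3645 m³ / 2370 m³·d⁻¹ = 1.538 d × 24 = 36.91 h.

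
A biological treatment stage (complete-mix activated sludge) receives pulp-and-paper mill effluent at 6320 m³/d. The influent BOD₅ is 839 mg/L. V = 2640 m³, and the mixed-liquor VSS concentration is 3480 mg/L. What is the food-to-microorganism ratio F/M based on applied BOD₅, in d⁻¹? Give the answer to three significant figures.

Food-to-microorganism ratio F/M = Q S₀ / (V X) = 6320 × 839 / (2640 × 3480) = 0.5772 d⁻¹.

F/M ≈ 0.577 d⁻¹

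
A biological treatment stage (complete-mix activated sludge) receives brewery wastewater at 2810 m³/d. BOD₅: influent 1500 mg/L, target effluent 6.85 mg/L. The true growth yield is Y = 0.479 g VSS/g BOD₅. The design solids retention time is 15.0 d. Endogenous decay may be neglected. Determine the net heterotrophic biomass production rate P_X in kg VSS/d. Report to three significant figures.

P_X ≈ 2010 kg VSS/d

Since k_d ≈ 0, Y_obs = Y = 0.479 g VSS/g BOD₅.
Q·(S₀ − S) = 2810 × (1500 − 6.85) × 10⁻³ = 4196 kg/d removed.
P_X = Y_obs · Q(S₀ − S) = 0.4790 × 4196 = 2010 kg VSS/d.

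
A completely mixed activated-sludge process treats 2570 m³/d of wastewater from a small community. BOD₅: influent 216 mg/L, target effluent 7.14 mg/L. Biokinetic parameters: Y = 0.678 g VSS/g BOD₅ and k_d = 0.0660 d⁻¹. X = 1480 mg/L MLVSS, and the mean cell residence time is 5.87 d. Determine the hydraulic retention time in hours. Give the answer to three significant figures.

From the SRT design equation V = Y Q (S₀−S) θ_c / [X (1 + k_d θ_c)] = 0.678 × 2570 × (216 − 7.14) × 5.87 / [1480 × (1 + 0.0660 × 5.87)] = 2.14×10^6 / 2053 = 1040 m³.
Hydraulic retention time τ = V/Q = 1040 / 2570 = 0.4048 d = 9.715 h.

τ ≈ 9.72 h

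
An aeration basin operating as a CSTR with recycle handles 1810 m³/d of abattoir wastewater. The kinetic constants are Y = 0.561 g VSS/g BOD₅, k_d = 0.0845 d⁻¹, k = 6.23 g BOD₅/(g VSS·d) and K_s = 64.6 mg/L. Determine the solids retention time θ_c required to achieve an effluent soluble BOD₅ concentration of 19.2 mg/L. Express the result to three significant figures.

From 1/θ_c = Y·k·S/(K_s + S) − k_d: Y·k·S/(K_s+S) = 0.561 × 6.23 × 19.2 / (64.6 + 19.2) = 0.8008 d⁻¹.
1/θ_c = 0.8008 − 0.0845 = 0.7163 d⁻¹, so θ_c = 1.396 d.

θ_c ≈ 1.40 d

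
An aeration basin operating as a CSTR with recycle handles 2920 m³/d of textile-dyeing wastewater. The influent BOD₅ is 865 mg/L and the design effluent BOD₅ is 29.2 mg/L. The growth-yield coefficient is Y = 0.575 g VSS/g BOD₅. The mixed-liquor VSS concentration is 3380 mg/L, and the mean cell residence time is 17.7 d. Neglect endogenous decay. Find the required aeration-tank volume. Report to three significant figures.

V ≈ 7350 m³

With k_d = 0 the design equation reduces to V = Y Q (S₀−S) θ_c / X = 0.575 × 2920 × (865 − 29.2) × 17.7 / 3380 = 7349 m³.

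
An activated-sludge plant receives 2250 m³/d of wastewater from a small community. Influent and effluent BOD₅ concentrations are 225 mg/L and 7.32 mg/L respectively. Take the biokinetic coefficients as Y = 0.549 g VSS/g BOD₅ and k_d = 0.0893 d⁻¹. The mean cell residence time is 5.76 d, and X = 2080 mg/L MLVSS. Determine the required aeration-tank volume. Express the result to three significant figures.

V ≈ 492 m³

Steady-state biomass mass balance: V·X·(1 + k_d·θ_c) = Y·Q·(S₀ − S)·θ_c, so V = 0.549 × 2250 × (225 − 7.32) × 5.76 / [2080 × (1 + 0.0893 × 5.76)] = 1.55×10^6 / 3150 = 491.7 m³.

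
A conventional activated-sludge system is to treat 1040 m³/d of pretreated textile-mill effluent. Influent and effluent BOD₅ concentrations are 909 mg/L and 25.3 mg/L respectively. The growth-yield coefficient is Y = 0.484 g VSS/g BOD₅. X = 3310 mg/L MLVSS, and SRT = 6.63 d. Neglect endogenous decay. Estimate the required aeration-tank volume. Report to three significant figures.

V ≈ 891 m³

Biomass mass balance (decay neglected): V·X = Y·Q·(S₀ − S)·θ_c, so V = 0.484 × 1040 × (909 − 25.3) × 6.63 / 3310 = 891.0 m³.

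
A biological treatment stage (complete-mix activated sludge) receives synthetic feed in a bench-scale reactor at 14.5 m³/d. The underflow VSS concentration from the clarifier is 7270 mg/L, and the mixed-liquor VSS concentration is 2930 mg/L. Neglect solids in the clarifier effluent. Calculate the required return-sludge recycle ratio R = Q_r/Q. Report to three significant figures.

R ≈ 0.675

Mass balance around the secondary clarifier (neglecting effluent solids): R = X / (X_r − X) = 2930 / (7270 − 2930) = 0.6751.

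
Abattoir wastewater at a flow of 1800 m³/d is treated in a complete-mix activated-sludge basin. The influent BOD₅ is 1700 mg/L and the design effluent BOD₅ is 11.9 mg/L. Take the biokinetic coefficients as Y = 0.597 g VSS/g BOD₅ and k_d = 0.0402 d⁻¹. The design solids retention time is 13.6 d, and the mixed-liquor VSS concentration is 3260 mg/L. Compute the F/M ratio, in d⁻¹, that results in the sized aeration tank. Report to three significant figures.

From the SRT design equation V = Y Q (S₀−S) θ_c / [X (1 + k_d θ_c)] = 0.597 × 1800 × (1700 − 11.9) × 13.6 / [3260 × (1 + 0.0402 × 13.6)] = 2.47×10^7 / 5042 = 4893 m³.
F/M = Q·S₀ / (V·X) = 1800 × 1700 / (4893 × 3260) = 0.1918 g BOD₅·(g VSS·d)⁻¹.

F/M ≈ 0.192 d⁻¹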